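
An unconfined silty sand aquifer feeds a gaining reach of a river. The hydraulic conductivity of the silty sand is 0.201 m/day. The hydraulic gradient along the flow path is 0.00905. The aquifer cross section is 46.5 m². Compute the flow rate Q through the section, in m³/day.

0.0846

Hydraulic gradient i = 0.00905.
Darcy's law: Q = K · A · i = 0.2010 × 46.50 × 0.009050 = 0.08459 m³/day.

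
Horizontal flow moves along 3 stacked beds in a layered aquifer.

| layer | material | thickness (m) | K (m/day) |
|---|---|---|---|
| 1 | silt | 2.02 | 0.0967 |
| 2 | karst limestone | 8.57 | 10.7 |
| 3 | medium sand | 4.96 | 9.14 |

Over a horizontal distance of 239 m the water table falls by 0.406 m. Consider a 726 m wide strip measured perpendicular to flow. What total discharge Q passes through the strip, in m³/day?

169

Flow is parallel to layering, so each bed carries its own Darcy discharge and the transmissivities add.
Σ(K_i·b_i) = 0.0967×2.02 + 10.7×8.57 + 9.14×4.96 = 137.2 m²/day.
Hydraulic gradient i = Δh / L = 0.406 / 239 = 0.001699.
Q = Σ(K_i·b_i) · W · i = 137.2 × 726 × 0.001699 = 169.2 m³/day.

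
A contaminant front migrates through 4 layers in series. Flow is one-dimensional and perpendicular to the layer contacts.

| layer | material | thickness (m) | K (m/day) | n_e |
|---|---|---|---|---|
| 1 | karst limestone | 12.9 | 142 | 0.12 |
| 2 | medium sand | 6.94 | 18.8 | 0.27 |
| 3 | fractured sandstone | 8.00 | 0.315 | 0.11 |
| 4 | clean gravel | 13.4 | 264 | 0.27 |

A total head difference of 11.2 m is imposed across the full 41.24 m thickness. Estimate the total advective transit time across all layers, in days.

18.3

With flow normal to the layers, continuity requires the same specific discharge q through every layer.
Σ(b_i/K_i) = 12.9/142 + 6.94/18.8 + 8.00/0.315 + 13.4/264 = 25.91 d.
q = Δh / Σ(b_i/K_i) = 11.2 / 25.91 = 0.4323 m/day.
In each layer the seepage velocity is v_i = q/n_i, so the layer transit time is t_i = b_i·n_i / q:
  layer 1 (karst limestone): t_1 = 12.9 × 0.12 / 0.4323 = 3.581 d
  layer 2 (medium sand): t_2 = 6.94 × 0.27 / 0.4323 = 4.334 d
  layer 3 (fractured sandstone): t_3 = 8.00 × 0.11 / 0.4323 = 2.036 d
  layer 4 (clean gravel): t_4 = 13.4 × 0.27 / 0.4323 = 8.369 d
Total t = Σ t_i = 18.32 days.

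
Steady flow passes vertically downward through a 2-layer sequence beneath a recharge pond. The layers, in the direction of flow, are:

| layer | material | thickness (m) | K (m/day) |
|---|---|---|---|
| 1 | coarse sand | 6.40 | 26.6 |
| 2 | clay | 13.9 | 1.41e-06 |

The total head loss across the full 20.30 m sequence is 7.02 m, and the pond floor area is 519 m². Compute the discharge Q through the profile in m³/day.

Flow is perpendicular to layering, so the layers act in series and the equivalent K is the thickness-weighted harmonic mean.
Total thickness L = 6.40 + 13.9 = 20.30 m.
Σ(b_i/K_i) = 6.40/26.6 + 13.9/1.41e-06 = 9.858e+06 d.
K_eq = L / Σ(b_i/K_i) = 20.30 / 9.858e+06 = 2.059e-06 m/day.
Q = K_eq · A · (Δh/L) = 2.059e-06 × 519 × (7.02/20.30) = 0.0003696 m³/day.

0.000370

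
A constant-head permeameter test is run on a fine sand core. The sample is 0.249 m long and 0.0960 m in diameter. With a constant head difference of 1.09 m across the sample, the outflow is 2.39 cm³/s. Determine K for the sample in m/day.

6.52

Cross-sectional area A = π·(d/2)² = π × (0.0960/2)² = 0.007238 m².
Convert discharge: 2.39 cm³/s = 2.390e-06 m³/s.
Darcy's law rearranged: K = Q·L / (A·Δh) = 2.390e-06 × 0.249 / (0.007238 × 1.09) = 7.543e-05 m/s = 6.517 m/day.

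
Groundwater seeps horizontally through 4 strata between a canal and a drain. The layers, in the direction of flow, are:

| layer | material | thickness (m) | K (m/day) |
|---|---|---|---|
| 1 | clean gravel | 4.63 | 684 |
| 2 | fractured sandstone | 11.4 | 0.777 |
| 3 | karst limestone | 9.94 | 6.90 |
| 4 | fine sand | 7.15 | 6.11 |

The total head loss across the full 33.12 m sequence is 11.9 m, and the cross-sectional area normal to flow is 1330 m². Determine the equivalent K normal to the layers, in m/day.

1.92

Flow is perpendicular to layering, so the layers act in series and the equivalent K is the thickness-weighted harmonic mean.
Total thickness L = 4.63 + 11.4 + 9.94 + 7.15 = 33.12 m.
Σ(b_i/K_i) = 4.63/684 + 11.4/0.777 + 9.94/6.90 + 7.15/6.11 = 17.29 d.
K_eq = L / Σ(b_i/K_i) = 33.12 / 17.29 = 1.916 m/day.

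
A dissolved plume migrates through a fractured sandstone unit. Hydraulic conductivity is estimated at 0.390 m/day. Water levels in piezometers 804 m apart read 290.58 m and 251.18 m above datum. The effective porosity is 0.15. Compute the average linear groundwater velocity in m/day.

0.127

Hydraulic gradient i = (290.58 − 251.18) / 804 = 39.4 / 804 = 0.04900.
Darcy flux q = K · i = 0.3900 × 0.04900 = 0.01911 m/day.
Seepage velocity v = q / n_e = 0.01911 / 0.15 = 0.1274 m/day.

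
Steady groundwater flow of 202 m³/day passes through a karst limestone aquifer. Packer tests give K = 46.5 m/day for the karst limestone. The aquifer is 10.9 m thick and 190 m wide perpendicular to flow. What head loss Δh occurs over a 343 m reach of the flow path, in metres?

0.719

Cross-sectional area A = 190 × 10.9 = 2071 m².
From Q = K·A·i, i = Q / (K·A) = 202 / (46.50 × 2071) = 0.002098.
Head loss Δh = i · L = 0.002098 × 343 = 0.7195 m.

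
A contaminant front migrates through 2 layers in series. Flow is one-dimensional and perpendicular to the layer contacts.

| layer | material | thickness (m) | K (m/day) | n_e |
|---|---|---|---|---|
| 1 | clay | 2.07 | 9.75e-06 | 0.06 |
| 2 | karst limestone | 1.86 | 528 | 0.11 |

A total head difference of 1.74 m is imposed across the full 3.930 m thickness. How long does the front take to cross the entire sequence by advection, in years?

With flow normal to the layers, continuity requires the same specific discharge q through every layer.
Σ(b_i/K_i) = 2.07/9.75e-06 + 1.86/528 = 2.123e+05 d.
q = Δh / Σ(b_i/K_i) = 1.74 / 2.123e+05 = 8.196e-06 m/day.
In each layer the seepage velocity is v_i = q/n_i, so the layer transit time is t_i = b_i·n_i / q:
  layer 1 (clay): t_1 = 2.07 × 0.06 / 8.196e-06 = 15154 d
  layer 2 (karst limestone): t_2 = 1.86 × 0.11 / 8.196e-06 = 24964 d
Total t = Σ t_i = 40119 days = 109.8 years.

110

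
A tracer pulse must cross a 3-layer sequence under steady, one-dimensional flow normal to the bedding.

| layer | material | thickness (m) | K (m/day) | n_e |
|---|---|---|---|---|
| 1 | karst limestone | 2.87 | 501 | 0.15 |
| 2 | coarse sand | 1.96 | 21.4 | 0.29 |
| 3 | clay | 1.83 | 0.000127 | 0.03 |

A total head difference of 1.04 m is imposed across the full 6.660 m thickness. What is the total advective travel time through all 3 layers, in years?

40.0

With flow normal to the layers, continuity requires the same specific discharge q through every layer.
Σ(b_i/K_i) = 2.87/501 + 1.96/21.4 + 1.83/0.000127 = 14410 d.
q = Δh / Σ(b_i/K_i) = 1.04 / 14410 = 7.217e-05 m/day.
In each layer the seepage velocity is v_i = q/n_i, so the layer transit time is t_i = b_i·n_i / q:
  layer 1 (karst limestone): t_1 = 2.87 × 0.15 / 7.217e-05 = 5965 d
  layer 2 (coarse sand): t_2 = 1.96 × 0.29 / 7.217e-05 = 7875 d
  layer 3 (clay): t_3 = 1.83 × 0.03 / 7.217e-05 = 760.7 d
Total t = Σ t_i = 14601 days = 39.97 years.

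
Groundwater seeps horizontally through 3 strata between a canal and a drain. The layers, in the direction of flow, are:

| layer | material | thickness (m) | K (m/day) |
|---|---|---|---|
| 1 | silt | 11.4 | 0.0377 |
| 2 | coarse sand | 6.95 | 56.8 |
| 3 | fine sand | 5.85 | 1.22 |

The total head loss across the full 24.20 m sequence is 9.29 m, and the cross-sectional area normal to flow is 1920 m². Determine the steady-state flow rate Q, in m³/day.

Flow is perpendicular to layering, so the layers act in series and the equivalent K is the thickness-weighted harmonic mean.
Total thickness L = 11.4 + 6.95 + 5.85 = 24.20 m.
Σ(b_i/K_i) = 11.4/0.0377 + 6.95/56.8 + 5.85/1.22 = 307.3 d.
K_eq = L / Σ(b_i/K_i) = 24.20 / 307.3 = 0.07875 m/day.
Q = K_eq · A · (Δh/L) = 0.07875 × 1920 × (9.29/24.20) = 58.04 m³/day.

58.0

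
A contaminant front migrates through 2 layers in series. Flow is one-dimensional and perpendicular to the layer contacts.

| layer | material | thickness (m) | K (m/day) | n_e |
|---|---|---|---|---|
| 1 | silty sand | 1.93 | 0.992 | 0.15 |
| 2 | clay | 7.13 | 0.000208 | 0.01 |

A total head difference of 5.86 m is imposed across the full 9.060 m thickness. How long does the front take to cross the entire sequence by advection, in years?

With flow normal to the layers, continuity requires the same specific discharge q through every layer.
Σ(b_i/K_i) = 1.93/0.992 + 7.13/0.000208 = 34281 d.
q = Δh / Σ(b_i/K_i) = 5.86 / 34281 = 0.0001709 m/day.
In each layer the seepage velocity is v_i = q/n_i, so the layer transit time is t_i = b_i·n_i / q:
  layer 1 (silty sand): t_1 = 1.93 × 0.15 / 0.0001709 = 1694 d
  layer 2 (clay): t_2 = 7.13 × 0.01 / 0.0001709 = 417.1 d
Total t = Σ t_i = 2111 days = 5.779 years.

5.78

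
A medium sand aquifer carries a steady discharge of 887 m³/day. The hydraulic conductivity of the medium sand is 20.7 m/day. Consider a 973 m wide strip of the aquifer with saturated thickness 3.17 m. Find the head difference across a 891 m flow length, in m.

12.4

Cross-sectional area A = 973 × 3.17 = 3084 m².
From Q = K·A·i, i = Q / (K·A) = 887 / (20.70 × 3084) = 0.01389.
Head loss Δh = i · L = 0.01389 × 891 = 12.38 m.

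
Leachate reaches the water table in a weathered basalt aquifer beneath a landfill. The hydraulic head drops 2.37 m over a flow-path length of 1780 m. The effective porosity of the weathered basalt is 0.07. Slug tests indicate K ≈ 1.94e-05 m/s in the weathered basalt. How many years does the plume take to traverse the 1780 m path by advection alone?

153

Convert K: 1.94e-05 m/s × 86400 = 1.676 m/day.
Hydraulic gradient i = Δh / L = 2.37 / 1780 = 0.001331.
Darcy flux q = K · i = 1.676 × 0.001331 = 0.002232 m/day.
Seepage velocity v = q / n_e = 0.002232 / 0.07 = 0.03188 m/day.
Travel time t = L / v = 1780 / 0.03188 = 55831 days = 152.9 years.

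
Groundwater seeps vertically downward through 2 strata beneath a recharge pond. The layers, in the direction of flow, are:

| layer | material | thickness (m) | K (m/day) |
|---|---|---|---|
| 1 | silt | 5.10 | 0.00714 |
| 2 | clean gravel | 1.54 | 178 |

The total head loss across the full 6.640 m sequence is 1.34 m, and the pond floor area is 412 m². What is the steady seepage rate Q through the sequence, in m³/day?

Flow is perpendicular to layering, so the layers act in series and the equivalent K is the thickness-weighted harmonic mean.
Total thickness L = 5.10 + 1.54 = 6.640 m.
Σ(b_i/K_i) = 5.10/0.00714 + 1.54/178 = 714.3 d.
K_eq = L / Σ(b_i/K_i) = 6.640 / 714.3 = 0.009296 m/day.
Q = K_eq · A · (Δh/L) = 0.009296 × 412 × (1.34/6.640) = 0.7729 m³/day.

0.773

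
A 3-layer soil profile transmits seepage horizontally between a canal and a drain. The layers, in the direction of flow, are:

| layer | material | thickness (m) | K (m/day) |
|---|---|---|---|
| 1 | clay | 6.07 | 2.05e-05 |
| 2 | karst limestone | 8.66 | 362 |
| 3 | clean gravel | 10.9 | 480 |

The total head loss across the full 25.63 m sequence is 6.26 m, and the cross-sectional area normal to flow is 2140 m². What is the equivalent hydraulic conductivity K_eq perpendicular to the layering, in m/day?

Flow is perpendicular to layering, so the layers act in series and the equivalent K is the thickness-weighted harmonic mean.
Total thickness L = 6.07 + 8.66 + 10.9 = 25.63 m.
Σ(b_i/K_i) = 6.07/2.05e-05 + 8.66/362 + 10.9/480 = 2.961e+05 d.
K_eq = L / Σ(b_i/K_i) = 25.63 / 2.961e+05 = 8.656e-05 m/day.

8.66e-05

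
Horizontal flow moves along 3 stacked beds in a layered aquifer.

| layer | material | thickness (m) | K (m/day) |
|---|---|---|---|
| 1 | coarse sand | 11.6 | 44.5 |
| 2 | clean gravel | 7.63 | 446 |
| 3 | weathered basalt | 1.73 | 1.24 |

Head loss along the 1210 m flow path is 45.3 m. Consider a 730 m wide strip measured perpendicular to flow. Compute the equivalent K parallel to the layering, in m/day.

Flow is parallel to layering, so each bed carries its own Darcy discharge and the transmissivities add.
Σ(K_i·b_i) = 44.5×11.6 + 446×7.63 + 1.24×1.73 = 3921 m²/day.
Total thickness b = 20.96 m, so K_eq = Σ(K_i·b_i)/b = 187.1 m/day.

187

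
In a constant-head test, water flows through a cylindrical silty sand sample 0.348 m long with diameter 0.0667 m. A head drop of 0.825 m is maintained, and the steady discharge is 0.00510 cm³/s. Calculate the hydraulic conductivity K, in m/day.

Cross-sectional area A = π·(d/2)² = π × (0.0667/2)² = 0.003494 m².
Convert discharge: 0.00510 cm³/s = 5.100e-09 m³/s.
Darcy's law rearranged: K = Q·L / (A·Δh) = 5.100e-09 × 0.348 / (0.003494 × 0.825) = 6.157e-07 m/s = 0.05319 m/day.

0.0532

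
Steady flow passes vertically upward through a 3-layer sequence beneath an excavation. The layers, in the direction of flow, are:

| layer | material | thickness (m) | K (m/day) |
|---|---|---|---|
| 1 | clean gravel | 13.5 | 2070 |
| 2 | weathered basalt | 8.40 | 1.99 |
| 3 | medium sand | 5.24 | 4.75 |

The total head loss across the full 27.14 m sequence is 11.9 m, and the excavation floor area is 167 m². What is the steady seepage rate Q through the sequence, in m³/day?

373

Flow is perpendicular to layering, so the layers act in series and the equivalent K is the thickness-weighted harmonic mean.
Total thickness L = 13.5 + 8.40 + 5.24 = 27.14 m.
Σ(b_i/K_i) = 13.5/2070 + 8.40/1.99 + 5.24/4.75 = 5.331 d.
K_eq = L / Σ(b_i/K_i) = 27.14 / 5.331 = 5.091 m/day.
Q = K_eq · A · (Δh/L) = 5.091 × 167 × (11.9/27.14) = 372.8 m³/day.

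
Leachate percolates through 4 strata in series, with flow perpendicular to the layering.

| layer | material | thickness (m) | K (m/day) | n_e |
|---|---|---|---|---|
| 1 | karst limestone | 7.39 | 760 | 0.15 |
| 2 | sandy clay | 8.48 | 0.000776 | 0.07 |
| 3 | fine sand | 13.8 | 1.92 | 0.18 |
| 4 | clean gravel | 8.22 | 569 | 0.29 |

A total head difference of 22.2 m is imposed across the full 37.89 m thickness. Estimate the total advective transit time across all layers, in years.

8.86

With flow normal to the layers, continuity requires the same specific discharge q through every layer.
Σ(b_i/K_i) = 7.39/760 + 8.48/0.000776 + 13.8/1.92 + 8.22/569 = 10935 d.
q = Δh / Σ(b_i/K_i) = 22.2 / 10935 = 0.002030 m/day.
In each layer the seepage velocity is v_i = q/n_i, so the layer transit time is t_i = b_i·n_i / q:
  layer 1 (karst limestone): t_1 = 7.39 × 0.15 / 0.002030 = 546.0 d
  layer 2 (sandy clay): t_2 = 8.48 × 0.07 / 0.002030 = 292.4 d
  layer 3 (fine sand): t_3 = 13.8 × 0.18 / 0.002030 = 1224 d
  layer 4 (clean gravel): t_4 = 8.22 × 0.29 / 0.002030 = 1174 d
Total t = Σ t_i = 3236 days = 8.860 years.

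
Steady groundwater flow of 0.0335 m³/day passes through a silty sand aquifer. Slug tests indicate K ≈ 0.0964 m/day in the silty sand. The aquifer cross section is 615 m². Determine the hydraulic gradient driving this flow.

0.000565

From Q = K·A·i, i = Q / (K·A) = 0.0335 / (0.09640 × 615.0) = 0.0005651.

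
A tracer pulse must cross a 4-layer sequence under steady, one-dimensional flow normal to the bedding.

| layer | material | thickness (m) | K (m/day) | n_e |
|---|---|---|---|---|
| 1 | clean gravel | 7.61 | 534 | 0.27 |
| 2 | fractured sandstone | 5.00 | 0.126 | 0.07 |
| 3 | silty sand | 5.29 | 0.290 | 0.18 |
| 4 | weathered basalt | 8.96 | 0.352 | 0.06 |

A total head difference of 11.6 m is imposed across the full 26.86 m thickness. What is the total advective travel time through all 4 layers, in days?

With flow normal to the layers, continuity requires the same specific discharge q through every layer.
Σ(b_i/K_i) = 7.61/534 + 5.00/0.126 + 5.29/0.290 + 8.96/0.352 = 83.39 d.
q = Δh / Σ(b_i/K_i) = 11.6 / 83.39 = 0.1391 m/day.
In each layer the seepage velocity is v_i = q/n_i, so the layer transit time is t_i = b_i·n_i / q:
  layer 1 (clean gravel): t_1 = 7.61 × 0.27 / 0.1391 = 14.77 d
  layer 2 (fractured sandstone): t_2 = 5.00 × 0.07 / 0.1391 = 2.516 d
  layer 3 (silty sand): t_3 = 5.29 × 0.18 / 0.1391 = 6.845 d
  layer 4 (weathered basalt): t_4 = 8.96 × 0.06 / 0.1391 = 3.865 d
Total t = Σ t_i = 28.00 days.

28.0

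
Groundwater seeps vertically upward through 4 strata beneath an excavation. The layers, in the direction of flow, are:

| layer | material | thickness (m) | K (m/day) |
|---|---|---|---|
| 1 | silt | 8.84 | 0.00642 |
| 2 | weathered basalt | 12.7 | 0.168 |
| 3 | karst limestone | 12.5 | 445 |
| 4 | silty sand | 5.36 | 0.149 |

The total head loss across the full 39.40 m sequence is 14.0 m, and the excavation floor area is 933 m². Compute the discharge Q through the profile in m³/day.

Flow is perpendicular to layering, so the layers act in series and the equivalent K is the thickness-weighted harmonic mean.
Total thickness L = 8.84 + 12.7 + 12.5 + 5.36 = 39.40 m.
Σ(b_i/K_i) = 8.84/0.00642 + 12.7/0.168 + 12.5/445 + 5.36/0.149 = 1489 d.
K_eq = L / Σ(b_i/K_i) = 39.40 / 1489 = 0.02647 m/day.
Q = K_eq · A · (Δh/L) = 0.02647 × 933 × (14.0/39.40) = 8.775 m³/day.

8.78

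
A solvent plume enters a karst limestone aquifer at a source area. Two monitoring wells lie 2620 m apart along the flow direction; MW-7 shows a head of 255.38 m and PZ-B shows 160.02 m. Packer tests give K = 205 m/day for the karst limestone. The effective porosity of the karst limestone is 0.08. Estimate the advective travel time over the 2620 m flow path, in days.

28.1

Hydraulic gradient i = (255.38 − 160.02) / 2620 = 95.36 / 2620 = 0.03640.
Darcy flux q = K · i = 205.0 × 0.03640 = 7.461 m/day.
Seepage velocity v = q / n_e = 7.461 / 0.08 = 93.27 m/day.
Travel time t = L / v = 2620 / 93.27 = 28.09 days.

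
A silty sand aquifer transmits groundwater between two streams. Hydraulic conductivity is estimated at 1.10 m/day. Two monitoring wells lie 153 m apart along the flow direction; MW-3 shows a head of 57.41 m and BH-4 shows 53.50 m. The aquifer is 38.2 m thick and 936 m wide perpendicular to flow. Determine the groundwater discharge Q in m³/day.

1010

Cross-sectional area A = 936 × 38.2 = 35755 m².
Hydraulic gradient i = (57.41 − 53.50) / 153 = 3.91 / 153 = 0.02556.
Darcy's law: Q = K · A · i = 1.100 × 35755 × 0.02556 = 1005 m³/day.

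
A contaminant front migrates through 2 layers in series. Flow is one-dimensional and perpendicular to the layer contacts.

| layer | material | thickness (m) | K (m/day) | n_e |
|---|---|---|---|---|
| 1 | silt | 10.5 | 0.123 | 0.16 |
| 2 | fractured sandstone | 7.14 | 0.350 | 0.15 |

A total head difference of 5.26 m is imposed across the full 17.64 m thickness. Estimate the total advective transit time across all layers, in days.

With flow normal to the layers, continuity requires the same specific discharge q through every layer.
Σ(b_i/K_i) = 10.5/0.123 + 7.14/0.350 = 105.8 d.
q = Δh / Σ(b_i/K_i) = 5.26 / 105.8 = 0.04973 m/day.
In each layer the seepage velocity is v_i = q/n_i, so the layer transit time is t_i = b_i·n_i / q:
  layer 1 (silt): t_1 = 10.5 × 0.16 / 0.04973 = 33.78 d
  layer 2 (fractured sandstone): t_2 = 7.14 × 0.15 / 0.04973 = 21.54 d
Total t = Σ t_i = 55.32 days.

55.3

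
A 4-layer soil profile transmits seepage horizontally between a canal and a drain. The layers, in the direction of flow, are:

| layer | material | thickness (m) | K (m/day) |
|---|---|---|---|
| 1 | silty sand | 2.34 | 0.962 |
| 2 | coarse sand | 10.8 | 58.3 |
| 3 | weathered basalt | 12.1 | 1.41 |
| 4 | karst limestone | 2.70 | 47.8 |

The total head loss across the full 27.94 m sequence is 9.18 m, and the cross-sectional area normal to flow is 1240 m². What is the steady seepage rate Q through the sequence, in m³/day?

1010

Flow is perpendicular to layering, so the layers act in series and the equivalent K is the thickness-weighted harmonic mean.
Total thickness L = 2.34 + 10.8 + 12.1 + 2.70 = 27.94 m.
Σ(b_i/K_i) = 2.34/0.962 + 10.8/58.3 + 12.1/1.41 + 2.70/47.8 = 11.26 d.
K_eq = L / Σ(b_i/K_i) = 27.94 / 11.26 = 2.482 m/day.
Q = K_eq · A · (Δh/L) = 2.482 × 1240 × (9.18/27.94) = 1011 m³/day.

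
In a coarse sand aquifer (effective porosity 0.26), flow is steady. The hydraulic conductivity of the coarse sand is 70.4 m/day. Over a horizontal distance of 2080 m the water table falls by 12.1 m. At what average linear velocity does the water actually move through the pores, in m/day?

Hydraulic gradient i = Δh / L = 12.1 / 2080 = 0.005817.
Darcy flux q = K · i = 70.40 × 0.005817 = 0.4095 m/day.
Seepage velocity v = q / n_e = 0.4095 / 0.26 = 1.575 m/day.

1.58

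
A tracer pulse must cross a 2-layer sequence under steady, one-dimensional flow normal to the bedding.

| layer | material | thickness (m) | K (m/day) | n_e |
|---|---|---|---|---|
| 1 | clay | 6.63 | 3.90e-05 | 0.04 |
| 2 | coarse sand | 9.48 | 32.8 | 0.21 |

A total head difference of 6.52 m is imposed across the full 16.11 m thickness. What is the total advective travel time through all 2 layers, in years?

With flow normal to the layers, continuity requires the same specific discharge q through every layer.
Σ(b_i/K_i) = 6.63/3.90e-05 + 9.48/32.8 = 1.700e+05 d.
q = Δh / Σ(b_i/K_i) = 6.52 / 1.700e+05 = 3.835e-05 m/day.
In each layer the seepage velocity is v_i = q/n_i, so the layer transit time is t_i = b_i·n_i / q:
  layer 1 (clay): t_1 = 6.63 × 0.04 / 3.835e-05 = 6915 d
  layer 2 (coarse sand): t_2 = 9.48 × 0.21 / 3.835e-05 = 51907 d
Total t = Σ t_i = 58822 days = 161.0 years.

161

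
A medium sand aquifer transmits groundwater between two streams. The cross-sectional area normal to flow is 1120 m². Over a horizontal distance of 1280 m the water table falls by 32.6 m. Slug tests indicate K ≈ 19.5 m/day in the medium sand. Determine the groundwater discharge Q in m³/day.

556

Hydraulic gradient i = Δh / L = 32.6 / 1280 = 0.02547.
Darcy's law: Q = K · A · i = 19.50 × 1120 × 0.02547 = 556.2 m³/day.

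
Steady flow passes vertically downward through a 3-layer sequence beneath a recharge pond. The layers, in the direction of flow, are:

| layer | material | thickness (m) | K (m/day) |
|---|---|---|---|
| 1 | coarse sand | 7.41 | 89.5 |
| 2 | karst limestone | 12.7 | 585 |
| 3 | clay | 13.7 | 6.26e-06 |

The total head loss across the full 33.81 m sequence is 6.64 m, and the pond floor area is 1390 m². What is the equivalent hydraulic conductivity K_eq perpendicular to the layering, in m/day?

1.54e-05

Flow is perpendicular to layering, so the layers act in series and the equivalent K is the thickness-weighted harmonic mean.
Total thickness L = 7.41 + 12.7 + 13.7 = 33.81 m.
Σ(b_i/K_i) = 7.41/89.5 + 12.7/585 + 13.7/6.26e-06 = 2.188e+06 d.
K_eq = L / Σ(b_i/K_i) = 33.81 / 2.188e+06 = 1.545e-05 m/day.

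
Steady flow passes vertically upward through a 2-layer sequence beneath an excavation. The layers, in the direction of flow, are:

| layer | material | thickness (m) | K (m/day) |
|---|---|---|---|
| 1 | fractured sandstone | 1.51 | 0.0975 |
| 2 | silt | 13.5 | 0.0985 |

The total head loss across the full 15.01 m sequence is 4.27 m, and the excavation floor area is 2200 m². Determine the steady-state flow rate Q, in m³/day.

Flow is perpendicular to layering, so the layers act in series and the equivalent K is the thickness-weighted harmonic mean.
Total thickness L = 1.51 + 13.5 = 15.01 m.
Σ(b_i/K_i) = 1.51/0.0975 + 13.5/0.0985 = 152.5 d.
K_eq = L / Σ(b_i/K_i) = 15.01 / 152.5 = 0.09840 m/day.
Q = K_eq · A · (Δh/L) = 0.09840 × 2200 × (4.27/15.01) = 61.58 m³/day.

61.6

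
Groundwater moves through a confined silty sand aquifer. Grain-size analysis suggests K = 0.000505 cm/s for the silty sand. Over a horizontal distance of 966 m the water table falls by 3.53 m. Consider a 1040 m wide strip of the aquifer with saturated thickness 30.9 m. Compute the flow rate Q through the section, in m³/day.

51.2

Convert K: 0.000505 cm/s × 864 = 0.4363 m/day.
Cross-sectional area A = 1040 × 30.9 = 32136 m².
Hydraulic gradient i = Δh / L = 3.53 / 966 = 0.003654.
Darcy's law: Q = K · A · i = 0.4363 × 32136 × 0.003654 = 51.24 m³/day.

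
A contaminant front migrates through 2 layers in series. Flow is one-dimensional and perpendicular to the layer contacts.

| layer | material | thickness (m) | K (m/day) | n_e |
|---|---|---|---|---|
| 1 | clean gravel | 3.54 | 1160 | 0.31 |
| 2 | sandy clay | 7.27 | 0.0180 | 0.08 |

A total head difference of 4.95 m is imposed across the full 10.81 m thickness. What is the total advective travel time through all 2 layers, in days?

137

With flow normal to the layers, continuity requires the same specific discharge q through every layer.
Σ(b_i/K_i) = 3.54/1160 + 7.27/0.0180 = 403.9 d.
q = Δh / Σ(b_i/K_i) = 4.95 / 403.9 = 0.01226 m/day.
In each layer the seepage velocity is v_i = q/n_i, so the layer transit time is t_i = b_i·n_i / q:
  layer 1 (clean gravel): t_1 = 3.54 × 0.31 / 0.01226 = 89.54 d
  layer 2 (sandy clay): t_2 = 7.27 × 0.08 / 0.01226 = 47.46 d
Total t = Σ t_i = 137.0 days.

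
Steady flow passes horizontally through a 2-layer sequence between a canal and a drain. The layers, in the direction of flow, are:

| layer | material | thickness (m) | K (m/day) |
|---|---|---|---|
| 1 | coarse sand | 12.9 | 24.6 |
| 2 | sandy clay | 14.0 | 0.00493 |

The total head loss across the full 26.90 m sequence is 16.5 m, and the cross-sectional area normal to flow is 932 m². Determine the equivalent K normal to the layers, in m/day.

Flow is perpendicular to layering, so the layers act in series and the equivalent K is the thickness-weighted harmonic mean.
Total thickness L = 12.9 + 14.0 = 26.90 m.
Σ(b_i/K_i) = 12.9/24.6 + 14.0/0.00493 = 2840 d.
K_eq = L / Σ(b_i/K_i) = 26.90 / 2840 = 0.009471 m/day.

0.00947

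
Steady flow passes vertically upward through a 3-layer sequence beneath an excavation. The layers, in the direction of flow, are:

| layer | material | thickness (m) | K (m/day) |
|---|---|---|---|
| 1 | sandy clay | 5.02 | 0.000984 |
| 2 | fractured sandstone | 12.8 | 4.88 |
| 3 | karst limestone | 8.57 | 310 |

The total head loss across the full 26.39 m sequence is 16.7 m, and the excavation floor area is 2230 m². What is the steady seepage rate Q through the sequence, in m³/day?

Flow is perpendicular to layering, so the layers act in series and the equivalent K is the thickness-weighted harmonic mean.
Total thickness L = 5.02 + 12.8 + 8.57 = 26.39 m.
Σ(b_i/K_i) = 5.02/0.000984 + 12.8/4.88 + 8.57/310 = 5104 d.
K_eq = L / Σ(b_i/K_i) = 26.39 / 5104 = 0.005170 m/day.
Q = K_eq · A · (Δh/L) = 0.005170 × 2230 × (16.7/26.39) = 7.296 m³/day.

7.30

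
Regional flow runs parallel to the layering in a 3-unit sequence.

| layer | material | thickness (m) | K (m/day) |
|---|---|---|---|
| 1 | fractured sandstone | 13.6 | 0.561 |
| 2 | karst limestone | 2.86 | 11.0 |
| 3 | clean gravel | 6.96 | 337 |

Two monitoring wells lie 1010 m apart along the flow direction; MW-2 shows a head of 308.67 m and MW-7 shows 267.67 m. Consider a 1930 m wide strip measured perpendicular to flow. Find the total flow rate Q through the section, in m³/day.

Flow is parallel to layering, so each bed carries its own Darcy discharge and the transmissivities add.
Σ(K_i·b_i) = 0.561×13.6 + 11.0×2.86 + 337×6.96 = 2385 m²/day.
Hydraulic gradient i = (308.67 − 267.67) / 1010 = 41 / 1010 = 0.04059.
Q = Σ(K_i·b_i) · W · i = 2385 × 1930 × 0.04059 = 1.868e+05 m³/day.

187000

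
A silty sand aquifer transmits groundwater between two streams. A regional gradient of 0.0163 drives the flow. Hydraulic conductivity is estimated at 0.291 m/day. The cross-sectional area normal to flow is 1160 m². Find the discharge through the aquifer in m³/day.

5.50

Hydraulic gradient i = 0.0163.
Darcy's law: Q = K · A · i = 0.2910 × 1160 × 0.01630 = 5.502 m³/day.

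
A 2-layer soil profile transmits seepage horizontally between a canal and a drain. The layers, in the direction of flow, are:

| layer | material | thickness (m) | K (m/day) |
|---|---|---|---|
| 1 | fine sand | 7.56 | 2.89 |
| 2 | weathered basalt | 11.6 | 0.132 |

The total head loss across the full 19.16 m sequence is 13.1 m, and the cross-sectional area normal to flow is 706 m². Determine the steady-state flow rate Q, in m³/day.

Flow is perpendicular to layering, so the layers act in series and the equivalent K is the thickness-weighted harmonic mean.
Total thickness L = 7.56 + 11.6 = 19.16 m.
Σ(b_i/K_i) = 7.56/2.89 + 11.6/0.132 = 90.49 d.
K_eq = L / Σ(b_i/K_i) = 19.16 / 90.49 = 0.2117 m/day.
Q = K_eq · A · (Δh/L) = 0.2117 × 706 × (13.1/19.16) = 102.2 m³/day.

102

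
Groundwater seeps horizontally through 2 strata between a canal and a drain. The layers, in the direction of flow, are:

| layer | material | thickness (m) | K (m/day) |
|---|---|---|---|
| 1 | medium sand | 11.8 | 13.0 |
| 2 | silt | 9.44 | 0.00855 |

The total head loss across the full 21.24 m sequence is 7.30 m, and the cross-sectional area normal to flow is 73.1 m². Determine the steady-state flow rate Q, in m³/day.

Flow is perpendicular to layering, so the layers act in series and the equivalent K is the thickness-weighted harmonic mean.
Total thickness L = 11.8 + 9.44 = 21.24 m.
Σ(b_i/K_i) = 11.8/13.0 + 9.44/0.00855 = 1105 d.
K_eq = L / Σ(b_i/K_i) = 21.24 / 1105 = 0.01922 m/day.
Q = K_eq · A · (Δh/L) = 0.01922 × 73.1 × (7.30/21.24) = 0.4829 m³/day.

0.483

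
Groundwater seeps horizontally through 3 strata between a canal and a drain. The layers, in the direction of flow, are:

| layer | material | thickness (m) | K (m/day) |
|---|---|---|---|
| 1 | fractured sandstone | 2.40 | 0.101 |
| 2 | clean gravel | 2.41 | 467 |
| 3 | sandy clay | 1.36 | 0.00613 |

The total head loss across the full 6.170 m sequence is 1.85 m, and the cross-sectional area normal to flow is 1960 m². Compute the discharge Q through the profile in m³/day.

14.8

Flow is perpendicular to layering, so the layers act in series and the equivalent K is the thickness-weighted harmonic mean.
Total thickness L = 2.40 + 2.41 + 1.36 = 6.170 m.
Σ(b_i/K_i) = 2.40/0.101 + 2.41/467 + 1.36/0.00613 = 245.6 d.
K_eq = L / Σ(b_i/K_i) = 6.170 / 245.6 = 0.02512 m/day.
Q = K_eq · A · (Δh/L) = 0.02512 × 1960 × (1.85/6.170) = 14.76 m³/day.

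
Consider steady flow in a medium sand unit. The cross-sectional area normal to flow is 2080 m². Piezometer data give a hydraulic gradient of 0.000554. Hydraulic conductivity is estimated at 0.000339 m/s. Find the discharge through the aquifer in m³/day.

Convert K: 0.000339 m/s × 86400 = 29.29 m/day.
Hydraulic gradient i = 0.000554.
Darcy's law: Q = K · A · i = 29.29 × 2080 × 0.0005540 = 33.75 m³/day.

33.8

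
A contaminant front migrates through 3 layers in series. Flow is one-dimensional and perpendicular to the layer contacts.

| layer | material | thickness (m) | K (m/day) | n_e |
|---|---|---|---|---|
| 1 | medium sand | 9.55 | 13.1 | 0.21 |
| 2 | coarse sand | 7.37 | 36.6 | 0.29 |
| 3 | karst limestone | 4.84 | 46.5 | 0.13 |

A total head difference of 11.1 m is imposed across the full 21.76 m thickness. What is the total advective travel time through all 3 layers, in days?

0.445

With flow normal to the layers, continuity requires the same specific discharge q through every layer.
Σ(b_i/K_i) = 9.55/13.1 + 7.37/36.6 + 4.84/46.5 = 1.034 d.
q = Δh / Σ(b_i/K_i) = 11.1 / 1.034 = 10.73 m/day.
In each layer the seepage velocity is v_i = q/n_i, so the layer transit time is t_i = b_i·n_i / q:
  layer 1 (medium sand): t_1 = 9.55 × 0.21 / 10.73 = 0.1869 d
  layer 2 (coarse sand): t_2 = 7.37 × 0.29 / 10.73 = 0.1992 d
  layer 3 (karst limestone): t_3 = 4.84 × 0.13 / 10.73 = 0.05864 d
Total t = Σ t_i = 0.4447 days.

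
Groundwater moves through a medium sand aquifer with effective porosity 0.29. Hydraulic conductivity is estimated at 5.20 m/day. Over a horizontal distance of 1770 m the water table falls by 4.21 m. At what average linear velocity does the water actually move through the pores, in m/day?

Hydraulic gradient i = Δh / L = 4.21 / 1770 = 0.002379.
Darcy flux q = K · i = 5.200 × 0.002379 = 0.01237 m/day.
Seepage velocity v = q / n_e = 0.01237 / 0.29 = 0.04265 m/day.

0.0426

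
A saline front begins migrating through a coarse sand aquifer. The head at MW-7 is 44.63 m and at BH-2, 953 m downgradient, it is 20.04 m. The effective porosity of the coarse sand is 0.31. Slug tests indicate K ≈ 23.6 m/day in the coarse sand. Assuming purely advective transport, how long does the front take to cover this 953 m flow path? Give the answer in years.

1.33

Hydraulic gradient i = (44.63 − 20.04) / 953 = 24.59 / 953 = 0.02580.
Darcy flux q = K · i = 23.60 × 0.02580 = 0.6089 m/day.
Seepage velocity v = q / n_e = 0.6089 / 0.31 = 1.964 m/day.
Travel time t = L / v = 953 / 1.964 = 485.2 days = 1.328 years.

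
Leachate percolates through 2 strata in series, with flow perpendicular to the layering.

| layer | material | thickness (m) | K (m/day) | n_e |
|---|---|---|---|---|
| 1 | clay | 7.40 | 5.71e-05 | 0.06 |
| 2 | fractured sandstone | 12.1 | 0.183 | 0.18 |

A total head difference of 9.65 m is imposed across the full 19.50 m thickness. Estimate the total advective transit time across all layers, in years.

96.5

With flow normal to the layers, continuity requires the same specific discharge q through every layer.
Σ(b_i/K_i) = 7.40/5.71e-05 + 12.1/0.183 = 1.297e+05 d.
q = Δh / Σ(b_i/K_i) = 9.65 / 1.297e+05 = 7.442e-05 m/day.
In each layer the seepage velocity is v_i = q/n_i, so the layer transit time is t_i = b_i·n_i / q:
  layer 1 (clay): t_1 = 7.40 × 0.06 / 7.442e-05 = 5966 d
  layer 2 (fractured sandstone): t_2 = 12.1 × 0.18 / 7.442e-05 = 29265 d
Total t = Σ t_i = 35231 days = 96.46 years.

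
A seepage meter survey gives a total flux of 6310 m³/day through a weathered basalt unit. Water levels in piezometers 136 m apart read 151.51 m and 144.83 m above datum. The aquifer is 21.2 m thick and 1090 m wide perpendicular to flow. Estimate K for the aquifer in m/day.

Cross-sectional area A = 1090 × 21.2 = 23108 m².
Hydraulic gradient i = (151.51 − 144.83) / 136 = 6.68 / 136 = 0.04912.
From Q = K·A·i, K = Q / (A·i) = 6310 / (23108 × 0.04912) = 5.559 m/day.

5.56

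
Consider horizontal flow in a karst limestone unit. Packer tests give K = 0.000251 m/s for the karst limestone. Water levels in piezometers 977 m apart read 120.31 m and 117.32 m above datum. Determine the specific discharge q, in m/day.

Convert K: 0.000251 m/s × 86400 = 21.69 m/day.
Hydraulic gradient i = (120.31 − 117.32) / 977 = 2.99 / 977 = 0.003060.
Specific discharge q = K · i = 21.69 × 0.003060 = 0.06637 m/day.

0.0664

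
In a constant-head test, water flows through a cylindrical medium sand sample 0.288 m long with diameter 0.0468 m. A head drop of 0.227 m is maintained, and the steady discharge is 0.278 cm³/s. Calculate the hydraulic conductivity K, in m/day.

17.7

Cross-sectional area A = π·(d/2)² = π × (0.0468/2)² = 0.001720 m².
Convert discharge: 0.278 cm³/s = 2.780e-07 m³/s.
Darcy's law rearranged: K = Q·L / (A·Δh) = 2.780e-07 × 0.288 / (0.001720 × 0.227) = 0.0002050 m/s = 17.72 m/day.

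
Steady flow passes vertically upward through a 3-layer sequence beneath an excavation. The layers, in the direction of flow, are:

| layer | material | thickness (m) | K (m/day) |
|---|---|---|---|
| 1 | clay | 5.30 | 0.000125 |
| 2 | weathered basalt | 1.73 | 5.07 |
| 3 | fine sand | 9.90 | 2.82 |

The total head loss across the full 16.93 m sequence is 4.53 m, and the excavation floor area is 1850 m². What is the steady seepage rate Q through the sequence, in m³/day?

0.198

Flow is perpendicular to layering, so the layers act in series and the equivalent K is the thickness-weighted harmonic mean.
Total thickness L = 5.30 + 1.73 + 9.90 = 16.93 m.
Σ(b_i/K_i) = 5.30/0.000125 + 1.73/5.07 + 9.90/2.82 = 42404 d.
K_eq = L / Σ(b_i/K_i) = 16.93 / 42404 = 0.0003993 m/day.
Q = K_eq · A · (Δh/L) = 0.0003993 × 1850 × (4.53/16.93) = 0.1976 m³/day.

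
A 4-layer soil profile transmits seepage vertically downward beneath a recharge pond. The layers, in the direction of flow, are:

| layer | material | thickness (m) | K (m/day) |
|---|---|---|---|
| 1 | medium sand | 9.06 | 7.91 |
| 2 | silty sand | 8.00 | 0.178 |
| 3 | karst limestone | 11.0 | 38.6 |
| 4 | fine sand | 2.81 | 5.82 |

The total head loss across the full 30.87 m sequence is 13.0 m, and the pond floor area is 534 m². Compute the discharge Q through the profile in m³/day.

Flow is perpendicular to layering, so the layers act in series and the equivalent K is the thickness-weighted harmonic mean.
Total thickness L = 9.06 + 8.00 + 11.0 + 2.81 = 30.87 m.
Σ(b_i/K_i) = 9.06/7.91 + 8.00/0.178 + 11.0/38.6 + 2.81/5.82 = 46.86 d.
K_eq = L / Σ(b_i/K_i) = 30.87 / 46.86 = 0.6588 m/day.
Q = K_eq · A · (Δh/L) = 0.6588 × 534 × (13.0/30.87) = 148.2 m³/day.

148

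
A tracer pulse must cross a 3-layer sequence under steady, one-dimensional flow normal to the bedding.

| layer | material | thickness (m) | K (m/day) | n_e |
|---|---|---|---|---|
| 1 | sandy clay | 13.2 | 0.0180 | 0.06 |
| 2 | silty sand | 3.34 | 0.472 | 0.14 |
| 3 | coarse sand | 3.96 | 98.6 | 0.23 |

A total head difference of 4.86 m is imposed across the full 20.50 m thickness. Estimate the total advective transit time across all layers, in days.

With flow normal to the layers, continuity requires the same specific discharge q through every layer.
Σ(b_i/K_i) = 13.2/0.0180 + 3.34/0.472 + 3.96/98.6 = 740.4 d.
q = Δh / Σ(b_i/K_i) = 4.86 / 740.4 = 0.006564 m/day.
In each layer the seepage velocity is v_i = q/n_i, so the layer transit time is t_i = b_i·n_i / q:
  layer 1 (sandy clay): t_1 = 13.2 × 0.06 / 0.006564 = 120.7 d
  layer 2 (silty sand): t_2 = 3.34 × 0.14 / 0.006564 = 71.24 d
  layer 3 (coarse sand): t_3 = 3.96 × 0.23 / 0.006564 = 138.8 d
Total t = Σ t_i = 330.7 days.

331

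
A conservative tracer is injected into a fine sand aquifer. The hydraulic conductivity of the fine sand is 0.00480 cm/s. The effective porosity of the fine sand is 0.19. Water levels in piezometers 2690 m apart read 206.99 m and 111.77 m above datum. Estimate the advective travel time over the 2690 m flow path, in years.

Convert K: 0.00480 cm/s × 864 = 4.147 m/day.
Hydraulic gradient i = (206.99 − 111.77) / 2690 = 95.22 / 2690 = 0.03540.
Darcy flux q = K · i = 4.147 × 0.03540 = 0.1468 m/day.
Seepage velocity v = q / n_e = 0.1468 / 0.19 = 0.7726 m/day.
Travel time t = L / v = 2690 / 0.7726 = 3482 days = 9.532 years.

9.53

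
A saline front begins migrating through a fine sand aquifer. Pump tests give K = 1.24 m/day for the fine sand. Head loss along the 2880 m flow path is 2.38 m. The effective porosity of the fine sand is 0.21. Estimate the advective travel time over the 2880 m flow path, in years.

Hydraulic gradient i = Δh / L = 2.38 / 2880 = 0.0008264.
Darcy flux q = K · i = 1.240 × 0.0008264 = 0.001025 m/day.
Seepage velocity v = q / n_e = 0.001025 / 0.21 = 0.004880 m/day.
Travel time t = L / v = 2880 / 0.004880 = 5.902e+05 days = 1616 years.

1620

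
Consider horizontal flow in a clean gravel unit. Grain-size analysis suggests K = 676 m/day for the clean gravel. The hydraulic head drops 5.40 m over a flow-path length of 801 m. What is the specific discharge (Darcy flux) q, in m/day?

4.56

Hydraulic gradient i = Δh / L = 5.40 / 801 = 0.006742.
Specific discharge q = K · i = 676.0 × 0.006742 = 4.557 m/day.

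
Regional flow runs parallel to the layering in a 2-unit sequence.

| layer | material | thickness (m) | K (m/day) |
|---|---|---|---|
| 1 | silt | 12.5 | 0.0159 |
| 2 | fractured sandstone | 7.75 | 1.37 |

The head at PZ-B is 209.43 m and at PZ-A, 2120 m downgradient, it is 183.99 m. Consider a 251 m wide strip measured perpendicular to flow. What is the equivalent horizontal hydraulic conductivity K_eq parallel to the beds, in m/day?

0.534

Flow is parallel to layering, so each bed carries its own Darcy discharge and the transmissivities add.
Σ(K_i·b_i) = 0.0159×12.5 + 1.37×7.75 = 10.82 m²/day.
Total thickness b = 20.25 m, so K_eq = Σ(K_i·b_i)/b = 0.5341 m/day.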